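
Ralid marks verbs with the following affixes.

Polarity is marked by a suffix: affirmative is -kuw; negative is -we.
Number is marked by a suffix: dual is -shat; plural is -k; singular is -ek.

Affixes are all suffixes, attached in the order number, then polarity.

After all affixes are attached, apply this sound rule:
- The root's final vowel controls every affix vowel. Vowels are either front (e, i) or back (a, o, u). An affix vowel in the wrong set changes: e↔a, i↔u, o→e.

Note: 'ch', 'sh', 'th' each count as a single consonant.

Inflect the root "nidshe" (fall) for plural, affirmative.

nidshekkiw

Attach number plural -k → nidshek.
Attach polarity affirmative -kuw → nidshekkuw.
Apply vowel harmony: nidshekkuw → nidshekkiw.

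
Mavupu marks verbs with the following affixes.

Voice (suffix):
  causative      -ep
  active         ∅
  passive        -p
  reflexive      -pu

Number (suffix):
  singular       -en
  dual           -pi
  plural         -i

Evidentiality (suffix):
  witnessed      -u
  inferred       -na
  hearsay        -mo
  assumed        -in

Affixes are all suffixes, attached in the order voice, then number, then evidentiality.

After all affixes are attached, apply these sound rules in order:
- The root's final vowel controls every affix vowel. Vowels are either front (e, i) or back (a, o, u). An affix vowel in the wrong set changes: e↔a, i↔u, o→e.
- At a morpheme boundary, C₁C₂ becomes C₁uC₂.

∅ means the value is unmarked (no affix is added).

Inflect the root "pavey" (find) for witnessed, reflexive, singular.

Attach voice reflexive -pu → paveypu.
Attach number singular -en → paveypuen.
Attach evidentiality witnessed -u → paveypuenu.
Apply vowel harmony: paveypuenu → paveypieni.
Apply epenthesis: paveypieni → paveyupieni.

paveyupieni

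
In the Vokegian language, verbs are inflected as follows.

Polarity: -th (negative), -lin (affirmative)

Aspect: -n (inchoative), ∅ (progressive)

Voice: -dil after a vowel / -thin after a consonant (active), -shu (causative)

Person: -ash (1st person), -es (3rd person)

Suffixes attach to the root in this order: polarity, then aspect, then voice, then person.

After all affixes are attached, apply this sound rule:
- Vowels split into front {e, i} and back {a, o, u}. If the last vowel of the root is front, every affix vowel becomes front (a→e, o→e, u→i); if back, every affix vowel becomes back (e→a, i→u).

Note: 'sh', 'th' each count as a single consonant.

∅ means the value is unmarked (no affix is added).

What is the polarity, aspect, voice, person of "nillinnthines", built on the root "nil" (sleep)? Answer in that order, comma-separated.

Segment: nil-lin-n-thin-es.
polarity: -lin → affirmative.
aspect: -n → inchoative.
voice: -dil/thin → active.
person: -es → 3rd person.

affirmative, inchoative, active, 3rd person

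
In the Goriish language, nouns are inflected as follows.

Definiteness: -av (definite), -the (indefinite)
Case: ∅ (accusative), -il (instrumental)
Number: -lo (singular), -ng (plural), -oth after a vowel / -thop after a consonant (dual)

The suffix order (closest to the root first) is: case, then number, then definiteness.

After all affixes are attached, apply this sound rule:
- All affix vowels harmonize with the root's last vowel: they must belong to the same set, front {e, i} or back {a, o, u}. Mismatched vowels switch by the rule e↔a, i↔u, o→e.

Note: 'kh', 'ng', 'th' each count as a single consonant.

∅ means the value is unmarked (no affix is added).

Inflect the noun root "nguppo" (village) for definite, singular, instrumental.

Attach case instrumental -il → nguppoil.
Attach number singular -lo → nguppoillo.
Attach definiteness definite -av → nguppoilloav.
Apply vowel harmony: nguppoilloav → nguppoulloav.

nguppoulloav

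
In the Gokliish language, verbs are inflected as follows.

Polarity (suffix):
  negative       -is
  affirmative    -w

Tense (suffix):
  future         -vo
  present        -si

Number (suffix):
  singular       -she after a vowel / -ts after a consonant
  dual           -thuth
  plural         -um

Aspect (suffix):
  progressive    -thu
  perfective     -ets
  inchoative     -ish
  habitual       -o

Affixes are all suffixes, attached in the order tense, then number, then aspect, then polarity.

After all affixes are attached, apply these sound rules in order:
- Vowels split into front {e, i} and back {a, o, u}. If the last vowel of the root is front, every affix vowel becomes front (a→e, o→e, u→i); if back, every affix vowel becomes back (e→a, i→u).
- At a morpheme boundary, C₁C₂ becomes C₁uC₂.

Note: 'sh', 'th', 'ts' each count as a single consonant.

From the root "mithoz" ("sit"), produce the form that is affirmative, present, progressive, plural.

Attach tense present -si → mithozsi.
Attach number plural -um → mithozsium.
Attach aspect progressive -thu → mithozsiumthu.
Attach polarity affirmative -w → mithozsiumthuw.
Apply vowel harmony: mithozsiumthuw → mithozsuumthuw.
Apply epenthesis: mithozsuumthuw → mithozusuumuthuw.

mithozusuumuthuw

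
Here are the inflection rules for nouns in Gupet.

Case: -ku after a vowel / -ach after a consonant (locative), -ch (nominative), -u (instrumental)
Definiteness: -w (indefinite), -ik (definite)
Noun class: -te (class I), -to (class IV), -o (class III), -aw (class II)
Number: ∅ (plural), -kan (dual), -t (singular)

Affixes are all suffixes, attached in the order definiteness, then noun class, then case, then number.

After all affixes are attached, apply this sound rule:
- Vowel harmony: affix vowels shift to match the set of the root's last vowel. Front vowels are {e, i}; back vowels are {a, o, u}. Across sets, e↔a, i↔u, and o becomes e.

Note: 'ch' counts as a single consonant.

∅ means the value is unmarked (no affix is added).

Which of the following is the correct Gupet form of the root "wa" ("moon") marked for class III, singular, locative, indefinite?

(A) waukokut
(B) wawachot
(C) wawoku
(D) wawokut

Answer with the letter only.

D

Attach definiteness indefinite -w → waw.
Attach noun class class III -o → wawo.
Attach case locative -ku (after vowel 'o') → wawoku.
Attach number singular -t → wawokut.
Vowel harmony: no change.
So the correct form is wawokut, option (D).
(B) wawachot is wrong: it has the affixes in the wrong order.
(C) wawoku is wrong: it uses plural instead of singular for number.
(A) waukokut is wrong: it uses definite instead of indefinite for definiteness.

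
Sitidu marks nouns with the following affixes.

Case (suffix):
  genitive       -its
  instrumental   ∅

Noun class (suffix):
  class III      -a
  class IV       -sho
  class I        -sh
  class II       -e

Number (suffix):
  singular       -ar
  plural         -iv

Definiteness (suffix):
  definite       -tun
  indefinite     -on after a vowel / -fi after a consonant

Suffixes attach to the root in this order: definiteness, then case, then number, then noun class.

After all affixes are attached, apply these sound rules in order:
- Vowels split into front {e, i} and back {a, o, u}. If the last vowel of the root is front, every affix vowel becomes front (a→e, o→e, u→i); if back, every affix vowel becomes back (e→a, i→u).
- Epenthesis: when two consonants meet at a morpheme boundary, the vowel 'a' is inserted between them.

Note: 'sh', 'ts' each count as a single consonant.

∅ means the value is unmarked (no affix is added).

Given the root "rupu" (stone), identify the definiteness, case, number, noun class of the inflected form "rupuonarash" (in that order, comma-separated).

indefinite, instrumental, singular, class I

Segment: rupu-on-ar-sh.
definiteness: -on/fi → indefinite.
case: ∅ → instrumental.
number: -ar → singular.
noun class: -sh → class I.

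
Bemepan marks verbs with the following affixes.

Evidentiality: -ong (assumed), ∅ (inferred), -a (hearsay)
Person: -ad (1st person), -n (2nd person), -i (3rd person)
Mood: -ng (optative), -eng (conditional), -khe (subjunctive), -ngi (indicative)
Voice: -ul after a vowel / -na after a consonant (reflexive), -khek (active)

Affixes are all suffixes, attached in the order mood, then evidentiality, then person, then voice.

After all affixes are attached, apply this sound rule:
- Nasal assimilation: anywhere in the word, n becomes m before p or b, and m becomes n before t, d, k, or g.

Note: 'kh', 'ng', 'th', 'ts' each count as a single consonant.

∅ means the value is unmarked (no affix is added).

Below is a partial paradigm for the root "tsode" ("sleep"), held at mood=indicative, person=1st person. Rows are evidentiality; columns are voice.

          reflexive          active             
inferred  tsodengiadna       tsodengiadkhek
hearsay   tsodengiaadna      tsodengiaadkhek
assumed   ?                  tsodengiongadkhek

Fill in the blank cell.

Attach mood indicative -ngi → tsodengi.
Attach evidentiality assumed -ong → tsodengiong.
Attach person 1st person -ad → tsodengiongad.
Attach voice reflexive -na (after consonant 'd') → tsodengiongadna.
Nasal assimilation: no change.

tsodengiongadna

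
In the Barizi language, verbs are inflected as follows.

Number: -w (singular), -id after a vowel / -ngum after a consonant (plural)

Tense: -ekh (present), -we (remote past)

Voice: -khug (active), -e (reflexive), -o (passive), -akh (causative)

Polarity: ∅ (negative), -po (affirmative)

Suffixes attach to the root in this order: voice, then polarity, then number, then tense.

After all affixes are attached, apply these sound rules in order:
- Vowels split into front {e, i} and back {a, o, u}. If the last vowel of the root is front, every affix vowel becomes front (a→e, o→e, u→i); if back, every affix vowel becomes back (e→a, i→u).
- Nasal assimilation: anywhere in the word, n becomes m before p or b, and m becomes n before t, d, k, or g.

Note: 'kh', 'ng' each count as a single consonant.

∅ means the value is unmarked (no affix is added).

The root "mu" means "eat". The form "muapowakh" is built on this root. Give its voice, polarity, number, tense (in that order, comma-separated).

Segment: mu-e-po-w-ekh.
voice: -e → reflexive.
polarity: -po → affirmative.
number: -w → singular.
tense: -ekh → present.

reflexive, affirmative, singular, present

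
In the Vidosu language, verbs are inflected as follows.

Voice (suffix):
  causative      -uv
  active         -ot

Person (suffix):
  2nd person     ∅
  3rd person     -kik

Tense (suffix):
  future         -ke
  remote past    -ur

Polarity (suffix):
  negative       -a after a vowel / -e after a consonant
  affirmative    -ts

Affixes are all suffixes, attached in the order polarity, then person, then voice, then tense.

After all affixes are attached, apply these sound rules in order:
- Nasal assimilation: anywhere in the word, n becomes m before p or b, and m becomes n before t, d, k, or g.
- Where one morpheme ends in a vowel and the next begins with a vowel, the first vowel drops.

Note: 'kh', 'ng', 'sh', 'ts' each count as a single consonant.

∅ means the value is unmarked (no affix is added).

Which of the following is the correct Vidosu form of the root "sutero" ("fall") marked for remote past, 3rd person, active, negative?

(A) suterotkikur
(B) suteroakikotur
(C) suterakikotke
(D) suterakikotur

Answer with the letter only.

Attach polarity negative -a (after vowel 'o') → suteroa.
Attach person 3rd person -kik → suteroakik.
Attach voice active -ot → suteroakikot.
Attach tense remote past -ur → suteroakikotur.
Nasal assimilation: no change.
Apply vowel deletion: suteroakikotur → suterakikotur.
So the correct form is suterakikotur, option (D).
(B) suteroakikotur is wrong: it fails to apply the sound rule(s).
(C) suterakikotke is wrong: it uses future instead of remote past for tense.
(A) suterotkikur is wrong: it has the affixes in the wrong order.

D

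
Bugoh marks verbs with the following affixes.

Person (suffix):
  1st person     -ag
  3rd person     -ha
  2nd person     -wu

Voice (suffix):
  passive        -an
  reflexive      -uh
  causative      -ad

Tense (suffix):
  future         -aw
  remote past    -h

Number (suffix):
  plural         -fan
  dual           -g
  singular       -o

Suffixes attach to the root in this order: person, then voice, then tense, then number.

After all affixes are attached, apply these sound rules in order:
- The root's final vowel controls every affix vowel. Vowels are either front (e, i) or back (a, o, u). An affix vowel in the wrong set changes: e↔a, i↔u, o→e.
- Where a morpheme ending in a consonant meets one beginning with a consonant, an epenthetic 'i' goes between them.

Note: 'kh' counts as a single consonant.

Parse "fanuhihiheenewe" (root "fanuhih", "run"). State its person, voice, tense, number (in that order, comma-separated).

Segment: fanuhih-ha-an-aw-o.
person: -ha → 3rd person.
voice: -an → passive.
tense: -aw → future.
number: -o → singular.

3rd person, passive, future, singular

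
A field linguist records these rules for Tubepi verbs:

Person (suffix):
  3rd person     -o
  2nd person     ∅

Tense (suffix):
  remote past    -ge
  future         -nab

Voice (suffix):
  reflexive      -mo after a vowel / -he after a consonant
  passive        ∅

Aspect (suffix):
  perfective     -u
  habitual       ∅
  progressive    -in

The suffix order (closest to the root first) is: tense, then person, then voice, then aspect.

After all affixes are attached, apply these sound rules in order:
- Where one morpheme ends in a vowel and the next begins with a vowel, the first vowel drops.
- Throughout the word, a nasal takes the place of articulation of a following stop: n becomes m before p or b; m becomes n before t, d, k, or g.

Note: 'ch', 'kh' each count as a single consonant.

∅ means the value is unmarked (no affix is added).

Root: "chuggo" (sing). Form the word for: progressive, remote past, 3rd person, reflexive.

Attach tense remote past -ge → chuggoge.
Attach person 3rd person -o → chuggogeo.
Attach voice reflexive -mo (after vowel 'o') → chuggogeomo.
Attach aspect progressive -in → chuggogeomoin.
Apply vowel deletion: chuggogeomoin → chuggogomin.
Nasal assimilation: no change.

chuggogomin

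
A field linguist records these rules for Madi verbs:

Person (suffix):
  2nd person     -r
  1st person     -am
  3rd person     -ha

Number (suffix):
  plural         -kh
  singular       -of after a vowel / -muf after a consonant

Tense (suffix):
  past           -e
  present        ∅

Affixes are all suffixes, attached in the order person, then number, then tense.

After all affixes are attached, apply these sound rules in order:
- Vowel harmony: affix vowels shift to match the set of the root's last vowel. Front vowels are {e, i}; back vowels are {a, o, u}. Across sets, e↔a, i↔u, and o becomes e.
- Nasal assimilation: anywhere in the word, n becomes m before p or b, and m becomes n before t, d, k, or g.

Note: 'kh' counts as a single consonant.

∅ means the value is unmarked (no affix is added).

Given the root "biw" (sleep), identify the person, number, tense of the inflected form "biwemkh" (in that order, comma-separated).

Segment: biw-am-kh.
person: -am → 1st person.
number: -kh → plural.
tense: ∅ → present.

1st person, plural, present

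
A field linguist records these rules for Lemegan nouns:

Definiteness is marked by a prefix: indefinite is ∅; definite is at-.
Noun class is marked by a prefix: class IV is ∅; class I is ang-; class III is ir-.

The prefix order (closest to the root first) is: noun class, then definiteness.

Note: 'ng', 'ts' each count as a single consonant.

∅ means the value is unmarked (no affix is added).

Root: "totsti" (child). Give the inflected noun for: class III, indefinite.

Attach noun class class III ir- → irtotsti.
definiteness = indefinite: zero marking, form stays irtotsti.

irtotsti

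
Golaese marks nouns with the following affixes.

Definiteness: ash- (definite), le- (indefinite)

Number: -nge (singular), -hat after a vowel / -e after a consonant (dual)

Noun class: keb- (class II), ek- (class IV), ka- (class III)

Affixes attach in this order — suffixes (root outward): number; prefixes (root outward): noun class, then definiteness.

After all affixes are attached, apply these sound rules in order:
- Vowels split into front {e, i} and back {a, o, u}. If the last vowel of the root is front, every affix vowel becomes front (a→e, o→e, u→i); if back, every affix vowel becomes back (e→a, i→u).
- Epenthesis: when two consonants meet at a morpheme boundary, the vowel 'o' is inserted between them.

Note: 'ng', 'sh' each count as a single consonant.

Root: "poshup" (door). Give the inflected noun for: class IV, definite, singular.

Attach number singular -nge → poshupnge.
Attach noun class class IV ek- → ekposhupnge.
Attach definiteness definite ash- → ashekposhupnge.
Apply vowel harmony: ashekposhupnge → ashakposhupnga.
Apply epenthesis: ashakposhupnga → ashakoposhuponga.

ashakoposhuponga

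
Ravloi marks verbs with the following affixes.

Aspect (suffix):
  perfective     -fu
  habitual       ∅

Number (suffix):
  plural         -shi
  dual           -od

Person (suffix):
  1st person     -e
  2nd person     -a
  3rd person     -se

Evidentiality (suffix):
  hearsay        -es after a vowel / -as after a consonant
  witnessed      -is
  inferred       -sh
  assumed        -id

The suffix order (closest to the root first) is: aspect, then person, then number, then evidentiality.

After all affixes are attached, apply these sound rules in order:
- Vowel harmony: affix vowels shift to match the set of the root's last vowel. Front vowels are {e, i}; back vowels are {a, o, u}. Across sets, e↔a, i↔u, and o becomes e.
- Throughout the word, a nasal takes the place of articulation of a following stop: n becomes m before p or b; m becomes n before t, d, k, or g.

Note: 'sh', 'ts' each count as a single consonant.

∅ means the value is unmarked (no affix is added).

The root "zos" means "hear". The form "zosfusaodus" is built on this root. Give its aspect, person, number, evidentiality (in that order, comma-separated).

Segment: zos-fu-se-od-is.
aspect: -fu → perfective.
person: -se → 3rd person.
number: -od → dual.
evidentiality: -is → witnessed.

perfective, 3rd person, dual, witnessed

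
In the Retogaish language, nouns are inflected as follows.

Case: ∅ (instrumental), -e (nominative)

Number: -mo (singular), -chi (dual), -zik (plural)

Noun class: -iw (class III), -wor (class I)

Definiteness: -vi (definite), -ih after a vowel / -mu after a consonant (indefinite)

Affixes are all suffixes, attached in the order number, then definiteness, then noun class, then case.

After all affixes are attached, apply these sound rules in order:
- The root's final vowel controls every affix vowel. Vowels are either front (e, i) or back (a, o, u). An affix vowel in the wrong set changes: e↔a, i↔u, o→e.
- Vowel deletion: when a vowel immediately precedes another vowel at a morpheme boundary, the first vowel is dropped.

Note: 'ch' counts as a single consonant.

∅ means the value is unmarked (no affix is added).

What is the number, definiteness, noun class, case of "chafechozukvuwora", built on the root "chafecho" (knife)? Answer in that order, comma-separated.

plural, definite, class I, nominative

Segment: chafecho-zik-vi-wor-e.
number: -zik → plural.
definiteness: -vi → definite.
noun class: -wor → class I.
case: -e → nominative.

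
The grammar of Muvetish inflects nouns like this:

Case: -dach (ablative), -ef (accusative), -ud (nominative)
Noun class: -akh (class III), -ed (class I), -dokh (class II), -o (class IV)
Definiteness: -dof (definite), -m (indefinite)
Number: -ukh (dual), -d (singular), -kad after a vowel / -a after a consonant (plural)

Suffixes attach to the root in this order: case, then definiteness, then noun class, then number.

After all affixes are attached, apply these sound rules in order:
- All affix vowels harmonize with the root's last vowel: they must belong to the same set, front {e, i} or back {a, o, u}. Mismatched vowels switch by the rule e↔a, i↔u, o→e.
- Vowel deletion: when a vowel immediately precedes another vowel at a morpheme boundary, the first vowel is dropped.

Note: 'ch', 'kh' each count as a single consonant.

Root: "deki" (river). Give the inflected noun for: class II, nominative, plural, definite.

Attach case nominative -ud → dekiud.
Attach definiteness definite -dof → dekiuddof.
Attach noun class class II -dokh → dekiuddofdokh.
Attach number plural -a (after consonant 'kh') → dekiuddofdokha.
Apply vowel harmony: dekiuddofdokha → dekiiddefdekhe.
Apply vowel deletion: dekiiddefdekhe → dekiddefdekhe.

dekiddefdekhe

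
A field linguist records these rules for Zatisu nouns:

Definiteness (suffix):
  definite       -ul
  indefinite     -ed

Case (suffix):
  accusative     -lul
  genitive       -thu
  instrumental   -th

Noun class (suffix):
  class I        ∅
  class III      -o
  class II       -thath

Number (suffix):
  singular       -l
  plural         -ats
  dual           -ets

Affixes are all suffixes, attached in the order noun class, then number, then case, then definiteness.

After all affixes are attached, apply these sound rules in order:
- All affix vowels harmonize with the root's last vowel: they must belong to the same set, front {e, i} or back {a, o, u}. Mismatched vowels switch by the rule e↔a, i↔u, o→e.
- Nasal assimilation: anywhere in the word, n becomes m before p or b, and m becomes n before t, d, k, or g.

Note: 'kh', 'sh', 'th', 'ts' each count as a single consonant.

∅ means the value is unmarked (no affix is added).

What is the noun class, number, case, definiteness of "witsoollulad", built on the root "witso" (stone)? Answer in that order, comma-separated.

class III, singular, accusative, indefinite

Segment: witso-o-l-lul-ed.
noun class: -o → class III.
number: -l → singular.
case: -lul → accusative.
definiteness: -ed → indefinite.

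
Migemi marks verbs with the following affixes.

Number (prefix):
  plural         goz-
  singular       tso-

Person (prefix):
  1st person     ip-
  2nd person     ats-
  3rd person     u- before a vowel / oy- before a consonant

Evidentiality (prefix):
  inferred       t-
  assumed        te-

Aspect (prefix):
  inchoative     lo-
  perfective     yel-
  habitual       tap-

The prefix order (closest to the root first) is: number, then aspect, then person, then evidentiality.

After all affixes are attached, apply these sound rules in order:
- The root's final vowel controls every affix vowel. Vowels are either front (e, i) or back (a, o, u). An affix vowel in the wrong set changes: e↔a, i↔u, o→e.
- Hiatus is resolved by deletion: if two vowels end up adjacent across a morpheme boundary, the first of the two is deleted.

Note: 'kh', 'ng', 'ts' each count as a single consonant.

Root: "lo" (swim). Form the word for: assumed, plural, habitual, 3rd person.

toytapgozlo

Attach number plural goz- → gozlo.
Attach aspect habitual tap- → tapgozlo.
Attach person 3rd person oy- (before consonant 't') → oytapgozlo.
Attach evidentiality assumed te- → teoytapgozlo.
Apply vowel harmony: teoytapgozlo → taoytapgozlo.
Apply vowel deletion: taoytapgozlo → toytapgozlo.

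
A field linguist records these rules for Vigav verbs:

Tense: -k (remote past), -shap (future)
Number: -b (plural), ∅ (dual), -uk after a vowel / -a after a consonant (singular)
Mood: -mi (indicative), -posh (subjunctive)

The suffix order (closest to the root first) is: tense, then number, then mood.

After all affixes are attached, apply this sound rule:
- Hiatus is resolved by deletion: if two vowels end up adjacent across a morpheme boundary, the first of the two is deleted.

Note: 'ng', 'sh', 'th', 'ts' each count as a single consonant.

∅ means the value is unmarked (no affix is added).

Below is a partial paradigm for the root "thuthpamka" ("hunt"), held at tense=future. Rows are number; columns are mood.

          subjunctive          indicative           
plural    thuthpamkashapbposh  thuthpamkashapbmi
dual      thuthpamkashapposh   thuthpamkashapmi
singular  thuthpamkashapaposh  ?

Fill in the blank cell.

Attach tense future -shap → thuthpamkashap.
Attach number singular -a (after consonant 'p') → thuthpamkashapa.
Attach mood indicative -mi → thuthpamkashapami.
Vowel deletion: no change.

thuthpamkashapami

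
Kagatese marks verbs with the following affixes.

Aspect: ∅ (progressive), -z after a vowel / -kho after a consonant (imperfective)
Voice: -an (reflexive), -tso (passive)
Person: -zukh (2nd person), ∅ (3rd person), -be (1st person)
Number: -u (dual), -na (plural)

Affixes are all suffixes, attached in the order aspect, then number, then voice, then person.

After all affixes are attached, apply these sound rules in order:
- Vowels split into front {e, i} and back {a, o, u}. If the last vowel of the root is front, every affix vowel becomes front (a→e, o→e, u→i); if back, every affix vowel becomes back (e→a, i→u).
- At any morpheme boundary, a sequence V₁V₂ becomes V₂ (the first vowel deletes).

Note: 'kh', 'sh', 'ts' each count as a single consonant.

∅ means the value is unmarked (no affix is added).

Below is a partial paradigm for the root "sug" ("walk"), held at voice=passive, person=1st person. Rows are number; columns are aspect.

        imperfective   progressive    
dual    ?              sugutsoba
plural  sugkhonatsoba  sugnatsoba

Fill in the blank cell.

sugkhutsoba

Attach aspect imperfective -kho (after consonant 'g') → sugkho.
Attach number dual -u → sugkhou.
Attach voice passive -tso → sugkhoutso.
Attach person 1st person -be → sugkhoutsobe.
Apply vowel harmony: sugkhoutsobe → sugkhoutsoba.
Apply vowel deletion: sugkhoutsoba → sugkhutsoba.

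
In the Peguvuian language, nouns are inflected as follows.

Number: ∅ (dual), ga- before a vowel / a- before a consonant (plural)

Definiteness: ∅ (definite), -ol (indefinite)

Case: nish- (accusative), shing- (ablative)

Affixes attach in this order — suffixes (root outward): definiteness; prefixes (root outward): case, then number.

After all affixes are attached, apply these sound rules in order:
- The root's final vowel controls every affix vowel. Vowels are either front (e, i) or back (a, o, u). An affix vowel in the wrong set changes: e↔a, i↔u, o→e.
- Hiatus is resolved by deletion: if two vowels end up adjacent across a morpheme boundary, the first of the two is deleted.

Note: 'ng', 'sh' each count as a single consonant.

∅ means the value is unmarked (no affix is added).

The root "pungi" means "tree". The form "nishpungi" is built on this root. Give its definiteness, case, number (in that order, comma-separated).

definite, accusative, dual

Segment: nish-pungi.
definiteness: ∅ → definite.
case: nish- → accusative.
number: ∅ → dual.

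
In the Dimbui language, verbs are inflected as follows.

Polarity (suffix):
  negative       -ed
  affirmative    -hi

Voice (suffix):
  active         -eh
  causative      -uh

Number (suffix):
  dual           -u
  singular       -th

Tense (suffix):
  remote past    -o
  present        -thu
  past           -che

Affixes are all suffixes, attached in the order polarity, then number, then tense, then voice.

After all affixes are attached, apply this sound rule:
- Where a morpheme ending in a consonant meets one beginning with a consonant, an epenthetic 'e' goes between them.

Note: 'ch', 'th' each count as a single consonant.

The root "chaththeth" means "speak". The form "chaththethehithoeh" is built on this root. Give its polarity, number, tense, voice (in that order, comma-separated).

Segment: chaththeth-hi-th-o-eh.
polarity: -hi → affirmative.
number: -th → singular.
tense: -o → remote past.
voice: -eh → active.

affirmative, singular, remote past, active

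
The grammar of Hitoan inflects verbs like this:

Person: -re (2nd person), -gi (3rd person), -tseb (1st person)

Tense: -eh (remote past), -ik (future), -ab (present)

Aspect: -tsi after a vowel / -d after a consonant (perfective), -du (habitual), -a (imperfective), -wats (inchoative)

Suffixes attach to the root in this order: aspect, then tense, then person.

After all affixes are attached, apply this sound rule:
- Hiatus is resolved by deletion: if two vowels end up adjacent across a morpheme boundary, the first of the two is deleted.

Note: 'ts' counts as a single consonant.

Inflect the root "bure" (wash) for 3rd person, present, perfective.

Attach aspect perfective -tsi (after vowel 'e') → buretsi.
Attach tense present -ab → buretsiab.
Attach person 3rd person -gi → buretsiabgi.
Apply vowel deletion: buretsiabgi → buretsabgi.

buretsabgi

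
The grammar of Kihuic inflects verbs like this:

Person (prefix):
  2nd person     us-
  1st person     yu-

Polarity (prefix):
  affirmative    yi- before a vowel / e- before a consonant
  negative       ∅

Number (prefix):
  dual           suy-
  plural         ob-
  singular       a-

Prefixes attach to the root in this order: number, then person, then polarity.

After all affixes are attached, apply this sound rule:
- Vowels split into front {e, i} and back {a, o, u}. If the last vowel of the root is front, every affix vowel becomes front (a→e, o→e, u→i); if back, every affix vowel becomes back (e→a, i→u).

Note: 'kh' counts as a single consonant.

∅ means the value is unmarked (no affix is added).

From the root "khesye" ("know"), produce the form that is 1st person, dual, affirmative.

eyisiykhesye

Attach number dual suy- → suykhesye.
Attach person 1st person yu- → yusuykhesye.
Attach polarity affirmative e- (before consonant 'y') → eyusuykhesye.
Apply vowel harmony: eyusuykhesye → eyisiykhesye.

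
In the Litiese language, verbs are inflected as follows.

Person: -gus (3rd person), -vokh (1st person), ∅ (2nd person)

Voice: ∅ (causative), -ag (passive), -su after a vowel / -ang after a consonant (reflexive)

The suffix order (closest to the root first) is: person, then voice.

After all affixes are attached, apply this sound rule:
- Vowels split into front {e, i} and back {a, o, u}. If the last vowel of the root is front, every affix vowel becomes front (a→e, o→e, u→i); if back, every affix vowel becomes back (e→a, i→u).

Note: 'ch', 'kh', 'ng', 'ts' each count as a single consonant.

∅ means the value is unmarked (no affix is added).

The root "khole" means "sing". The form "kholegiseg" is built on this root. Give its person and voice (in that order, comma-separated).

Segment: khole-gus-ag.
person: -gus → 3rd person.
voice: -ag → passive.

3rd person, passive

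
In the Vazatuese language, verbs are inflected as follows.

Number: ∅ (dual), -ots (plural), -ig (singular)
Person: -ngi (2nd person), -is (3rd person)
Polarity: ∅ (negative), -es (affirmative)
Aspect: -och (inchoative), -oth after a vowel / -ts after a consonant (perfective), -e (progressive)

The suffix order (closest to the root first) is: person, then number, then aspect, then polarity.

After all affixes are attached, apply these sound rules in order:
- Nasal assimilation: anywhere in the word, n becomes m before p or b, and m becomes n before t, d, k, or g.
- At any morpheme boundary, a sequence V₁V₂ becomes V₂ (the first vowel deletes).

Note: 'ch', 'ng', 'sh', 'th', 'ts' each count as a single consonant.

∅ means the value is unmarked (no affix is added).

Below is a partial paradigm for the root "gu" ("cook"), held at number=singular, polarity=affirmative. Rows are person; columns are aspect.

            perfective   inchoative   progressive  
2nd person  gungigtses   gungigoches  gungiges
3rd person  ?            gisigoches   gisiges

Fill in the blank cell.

Attach person 3rd person -is → guis.
Attach number singular -ig → guisig.
Attach aspect perfective -ts (after consonant 'g') → guisigts.
Attach polarity affirmative -es → guisigtses.
Nasal assimilation: no change.
Apply vowel deletion: guisigtses → gisigtses.

gisigtses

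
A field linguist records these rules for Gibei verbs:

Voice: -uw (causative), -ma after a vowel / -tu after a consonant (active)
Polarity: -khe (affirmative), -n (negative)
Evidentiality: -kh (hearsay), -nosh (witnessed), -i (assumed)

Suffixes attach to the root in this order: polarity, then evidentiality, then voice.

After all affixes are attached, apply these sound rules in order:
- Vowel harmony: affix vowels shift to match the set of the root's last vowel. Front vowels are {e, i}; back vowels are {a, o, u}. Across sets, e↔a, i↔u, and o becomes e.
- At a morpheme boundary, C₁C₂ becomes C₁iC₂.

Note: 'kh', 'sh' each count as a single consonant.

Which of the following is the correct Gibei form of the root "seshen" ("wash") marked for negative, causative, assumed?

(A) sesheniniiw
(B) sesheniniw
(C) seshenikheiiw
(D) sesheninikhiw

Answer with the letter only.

Attach polarity negative -n → seshenn.
Attach evidentiality assumed -i → seshenni.
Attach voice causative -uw → seshenniuw.
Apply vowel harmony: seshenniuw → seshenniiw.
Apply epenthesis: seshenniiw → sesheniniiw.
So the correct form is sesheniniiw, option (A).
(C) seshenikheiiw is wrong: it uses affirmative instead of negative for polarity.
(D) sesheninikhiw is wrong: it uses hearsay instead of assumed for evidentiality.
(B) sesheniniw is wrong: it has the affixes in the wrong order.

A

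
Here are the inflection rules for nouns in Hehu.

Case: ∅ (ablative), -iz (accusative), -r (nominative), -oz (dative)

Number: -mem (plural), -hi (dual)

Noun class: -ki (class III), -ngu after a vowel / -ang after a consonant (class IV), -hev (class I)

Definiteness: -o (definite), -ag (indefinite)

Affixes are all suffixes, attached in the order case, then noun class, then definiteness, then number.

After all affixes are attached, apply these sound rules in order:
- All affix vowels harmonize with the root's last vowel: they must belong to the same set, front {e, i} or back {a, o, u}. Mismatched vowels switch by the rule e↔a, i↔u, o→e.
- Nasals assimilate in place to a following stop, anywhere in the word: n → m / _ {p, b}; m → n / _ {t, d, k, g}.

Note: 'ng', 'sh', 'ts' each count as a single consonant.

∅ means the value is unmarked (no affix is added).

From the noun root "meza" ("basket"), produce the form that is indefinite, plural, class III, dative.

Attach case dative -oz → mezaoz.
Attach noun class class III -ki → mezaozki.
Attach definiteness indefinite -ag → mezaozkiag.
Attach number plural -mem → mezaozkiagmem.
Apply vowel harmony: mezaozkiagmem → mezaozkuagmam.
Nasal assimilation: no change.

mezaozkuagmam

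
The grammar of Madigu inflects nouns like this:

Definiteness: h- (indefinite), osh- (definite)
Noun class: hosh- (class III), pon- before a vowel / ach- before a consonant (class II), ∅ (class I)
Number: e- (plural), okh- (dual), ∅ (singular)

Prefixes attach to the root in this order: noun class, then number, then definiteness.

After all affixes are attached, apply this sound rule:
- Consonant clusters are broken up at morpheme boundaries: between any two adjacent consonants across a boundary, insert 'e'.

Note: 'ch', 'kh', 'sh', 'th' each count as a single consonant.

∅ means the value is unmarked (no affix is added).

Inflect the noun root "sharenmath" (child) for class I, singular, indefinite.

hesharenmath

noun class = class I: zero marking, form stays sharenmath.
number = singular: zero marking, form stays sharenmath.
Attach definiteness indefinite h- → hsharenmath.
Apply epenthesis: hsharenmath → hesharenmath.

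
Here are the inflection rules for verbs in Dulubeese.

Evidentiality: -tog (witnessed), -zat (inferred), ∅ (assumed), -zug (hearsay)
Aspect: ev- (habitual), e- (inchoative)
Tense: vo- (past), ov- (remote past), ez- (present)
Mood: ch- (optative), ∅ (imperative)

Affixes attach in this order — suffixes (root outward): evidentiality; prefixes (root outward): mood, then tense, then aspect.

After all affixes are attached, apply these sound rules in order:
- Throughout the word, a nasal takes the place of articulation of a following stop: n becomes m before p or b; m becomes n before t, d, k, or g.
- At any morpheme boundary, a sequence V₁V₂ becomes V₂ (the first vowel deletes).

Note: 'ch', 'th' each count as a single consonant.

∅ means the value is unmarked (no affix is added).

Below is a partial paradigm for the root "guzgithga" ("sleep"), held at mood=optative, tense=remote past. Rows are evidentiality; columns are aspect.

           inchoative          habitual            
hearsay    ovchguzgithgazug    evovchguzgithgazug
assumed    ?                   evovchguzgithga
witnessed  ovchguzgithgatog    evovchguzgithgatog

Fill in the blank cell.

Attach mood optative ch- → chguzgithga.
Attach tense remote past ov- → ovchguzgithga.
evidentiality = assumed: zero marking, form stays ovchguzgithga.
Attach aspect inchoative e- → eovchguzgithga.
Nasal assimilation: no change.
Apply vowel deletion: eovchguzgithga → ovchguzgithga.

ovchguzgithga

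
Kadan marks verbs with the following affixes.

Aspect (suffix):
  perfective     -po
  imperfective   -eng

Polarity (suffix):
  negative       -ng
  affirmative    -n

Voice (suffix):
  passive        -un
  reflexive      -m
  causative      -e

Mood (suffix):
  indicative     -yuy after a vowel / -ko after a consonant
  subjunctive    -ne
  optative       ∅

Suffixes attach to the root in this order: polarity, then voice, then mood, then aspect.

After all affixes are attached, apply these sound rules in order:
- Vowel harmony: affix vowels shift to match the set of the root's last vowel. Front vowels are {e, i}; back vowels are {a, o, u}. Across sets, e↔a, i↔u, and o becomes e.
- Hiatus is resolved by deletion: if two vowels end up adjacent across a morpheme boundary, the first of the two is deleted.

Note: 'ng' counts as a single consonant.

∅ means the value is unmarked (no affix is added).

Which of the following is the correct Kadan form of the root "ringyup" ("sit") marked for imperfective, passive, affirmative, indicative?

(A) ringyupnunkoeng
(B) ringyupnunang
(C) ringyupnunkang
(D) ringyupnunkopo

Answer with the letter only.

C

Attach polarity affirmative -n → ringyupn.
Attach voice passive -un → ringyupnun.
Attach mood indicative -ko (after consonant 'n') → ringyupnunko.
Attach aspect imperfective -eng → ringyupnunkoeng.
Apply vowel harmony: ringyupnunkoeng → ringyupnunkoang.
Apply vowel deletion: ringyupnunkoang → ringyupnunkang.
So the correct form is ringyupnunkang, option (C).
(D) ringyupnunkopo is wrong: it uses perfective instead of imperfective for aspect.
(B) ringyupnunang is wrong: it uses optative instead of indicative for mood.
(A) ringyupnunkoeng is wrong: it fails to apply the sound rule(s).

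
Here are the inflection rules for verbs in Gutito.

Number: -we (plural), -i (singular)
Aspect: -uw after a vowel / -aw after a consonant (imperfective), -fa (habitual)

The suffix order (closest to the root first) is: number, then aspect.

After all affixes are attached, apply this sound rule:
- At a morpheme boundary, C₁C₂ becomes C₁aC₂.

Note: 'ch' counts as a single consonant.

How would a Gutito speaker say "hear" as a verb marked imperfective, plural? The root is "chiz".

chizaweuw

Attach number plural -we → chizwe.
Attach aspect imperfective -uw (after vowel 'e') → chizweuw.
Apply epenthesis: chizweuw → chizaweuw.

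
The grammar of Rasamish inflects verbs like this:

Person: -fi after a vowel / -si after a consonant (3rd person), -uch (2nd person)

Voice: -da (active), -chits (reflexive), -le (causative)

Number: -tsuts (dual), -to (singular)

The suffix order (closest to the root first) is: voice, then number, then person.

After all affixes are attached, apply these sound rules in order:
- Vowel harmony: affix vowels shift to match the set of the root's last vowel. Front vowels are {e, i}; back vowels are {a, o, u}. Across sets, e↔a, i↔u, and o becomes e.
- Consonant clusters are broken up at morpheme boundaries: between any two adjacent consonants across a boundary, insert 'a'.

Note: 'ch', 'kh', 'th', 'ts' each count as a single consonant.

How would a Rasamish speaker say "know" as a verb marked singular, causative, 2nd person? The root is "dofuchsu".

Attach voice causative -le → dofuchsule.
Attach number singular -to → dofuchsuleto.
Attach person 2nd person -uch → dofuchsuletouch.
Apply vowel harmony: dofuchsuletouch → dofuchsulatouch.
Epenthesis: no change.

dofuchsulatouch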